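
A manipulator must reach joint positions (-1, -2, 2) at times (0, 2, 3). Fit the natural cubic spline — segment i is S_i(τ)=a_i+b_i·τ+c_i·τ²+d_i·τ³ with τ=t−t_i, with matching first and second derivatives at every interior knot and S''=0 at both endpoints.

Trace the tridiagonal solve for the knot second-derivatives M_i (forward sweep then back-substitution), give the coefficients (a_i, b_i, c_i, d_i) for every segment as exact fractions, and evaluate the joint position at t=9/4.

  seg 0: a=-1 b=-2 c=0 d=3/8
  seg 1: a=-2 b=5/2 c=9/4 d=-3/4
S(9/4) = -319/256

Δ: Δ0=-1/2, Δ1=4
row 1: diag=6, rhs=27; c'=1/6, d'=9/2
back: M1=9/2
M: M0=0, M1=9/2, M2=0
seg 0: a=-1, c=M0/2=0, d=(M1−M0)/(6·2)=3/8, b=Δ0−h0·(2M0+M1)/6=-2
seg 1: a=-2, c=M1/2=9/4, d=(M2−M1)/(6·1)=-3/4, b=Δ1−h1·(2M1+M2)/6=5/2
t_q=9/4 → seg 1, τ=1/4; S=-2+5/2·τ+9/4·τ²+-3/4·τ³=-319/256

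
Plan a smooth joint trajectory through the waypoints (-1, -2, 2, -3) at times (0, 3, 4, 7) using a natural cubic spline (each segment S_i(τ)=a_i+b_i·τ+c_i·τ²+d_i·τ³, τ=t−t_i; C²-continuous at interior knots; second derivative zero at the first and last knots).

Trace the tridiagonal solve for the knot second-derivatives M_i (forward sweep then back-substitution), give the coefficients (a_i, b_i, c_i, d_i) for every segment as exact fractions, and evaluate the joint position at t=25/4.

Δ: Δ0=-1/3, Δ1=4, Δ2=-5/3
row 1: diag=8, rhs=26; c'=1/8, d'=13/4
row 2: denom=8−1·1/8=63/8; d'=(-34−1·13/4)/(63/8)=-298/63
back: M2=-298/63
back: M1=13/4−1/8·-298/63=242/63
M: M0=0, M1=242/63, M2=-298/63, M3=0
seg 0: a=-1, c=M0/2=0, d=(M1−M0)/(6·3)=121/567, b=Δ0−h0·(2M0+M1)/6=-142/63
seg 1: a=-2, c=M1/2=121/63, d=(M2−M1)/(6·1)=-10/7, b=Δ1−h1·(2M1+M2)/6=221/63
seg 2: a=2, c=M2/2=-149/63, d=(M3−M2)/(6·3)=149/567, b=Δ2−h2·(2M2+M3)/6=193/63
t_q=25/4 → seg 2, τ=9/4; S=2+193/63·τ+-149/63·τ²+149/567·τ³=-39/448

  seg 0: a=-1 b=-142/63 c=0 d=121/567
  seg 1: a=-2 b=221/63 c=121/63 d=-10/7
  seg 2: a=2 b=193/63 c=-149/63 d=149/567
S(25/4) = -39/448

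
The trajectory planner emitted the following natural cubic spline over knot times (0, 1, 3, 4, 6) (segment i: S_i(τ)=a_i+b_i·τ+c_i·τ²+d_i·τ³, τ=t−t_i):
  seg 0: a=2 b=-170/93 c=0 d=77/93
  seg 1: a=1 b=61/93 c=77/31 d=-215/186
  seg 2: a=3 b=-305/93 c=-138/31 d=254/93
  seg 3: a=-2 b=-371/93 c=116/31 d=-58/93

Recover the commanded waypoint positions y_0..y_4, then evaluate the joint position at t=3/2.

y_0=2 y_1=1 y_2=3 y_3=-2 y_4=0
S(3/2) = 895/496

y_0 = S_0(0) = a_0 = 2
y_1 = S_1(0) = a_1 = 1
y_2 = S_2(0) = a_2 = 3
y_3 = S_3(0) = a_3 = -2
y_4 = S_3(2) = 0
t_q=3/2 is in segment 1 (τ=1/2); S_1(τ)=895/496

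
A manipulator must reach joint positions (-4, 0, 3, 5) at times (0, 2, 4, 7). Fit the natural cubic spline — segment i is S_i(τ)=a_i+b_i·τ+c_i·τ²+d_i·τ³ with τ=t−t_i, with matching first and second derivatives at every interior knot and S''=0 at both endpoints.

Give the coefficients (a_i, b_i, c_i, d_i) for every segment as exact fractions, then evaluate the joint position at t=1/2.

Δ: Δ0=2, Δ1=3/2, Δ2=2/3
row 1: diag=8, rhs=-3; c'=1/4, d'=-3/8
row 2: denom=10−2·1/4=19/2; d'=(-5−2·-3/8)/(19/2)=-17/38
back: M2=-17/38
back: M1=-3/8−1/4·-17/38=-5/19
M: M0=0, M1=-5/19, M2=-17/38, M3=0
seg 0: a=-4, c=M0/2=0, d=(M1−M0)/(6·2)=-5/228, b=Δ0−h0·(2M0+M1)/6=119/57
seg 1: a=0, c=M1/2=-5/38, d=(M2−M1)/(6·2)=-7/456, b=Δ1−h1·(2M1+M2)/6=104/57
seg 2: a=3, c=M2/2=-17/76, d=(M3−M2)/(6·3)=17/684, b=Δ2−h2·(2M2+M3)/6=127/114
t_q=1/2 → seg 0, τ=1/2; S=-4+119/57·τ+0·τ²+-5/228·τ³=-1799/608

  seg 0: a=-4 b=119/57 c=0 d=-5/228
  seg 1: a=0 b=104/57 c=-5/38 d=-7/456
  seg 2: a=3 b=127/114 c=-17/76 d=17/684
S(1/2) = -1799/608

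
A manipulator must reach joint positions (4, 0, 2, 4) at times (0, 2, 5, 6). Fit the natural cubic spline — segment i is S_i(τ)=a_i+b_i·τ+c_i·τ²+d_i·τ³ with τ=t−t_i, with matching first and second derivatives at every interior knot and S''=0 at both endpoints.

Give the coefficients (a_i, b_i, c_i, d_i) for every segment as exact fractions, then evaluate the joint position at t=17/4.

Δ: Δ0=-2, Δ1=2/3, Δ2=2
row 1: diag=10, rhs=16; c'=3/10, d'=8/5
row 2: denom=8−3·3/10=71/10; d'=(8−3·8/5)/(71/10)=32/71
back: M2=32/71
back: M1=8/5−3/10·32/71=104/71
M: M0=0, M1=104/71, M2=32/71, M3=0
seg 0: a=4, c=M0/2=0, d=(M1−M0)/(6·2)=26/213, b=Δ0−h0·(2M0+M1)/6=-530/213
seg 1: a=0, c=M1/2=52/71, d=(M2−M1)/(6·3)=-4/71, b=Δ1−h1·(2M1+M2)/6=-218/213
seg 2: a=2, c=M2/2=16/71, d=(M3−M2)/(6·1)=-16/213, b=Δ2−h2·(2M2+M3)/6=394/213
t_q=17/4 → seg 1, τ=9/4; S=0+-218/213·τ+52/71·τ²+-4/71·τ³=867/1136

  seg 0: a=4 b=-530/213 c=0 d=26/213
  seg 1: a=0 b=-218/213 c=52/71 d=-4/71
  seg 2: a=2 b=394/213 c=16/71 d=-16/213
S(17/4) = 867/1136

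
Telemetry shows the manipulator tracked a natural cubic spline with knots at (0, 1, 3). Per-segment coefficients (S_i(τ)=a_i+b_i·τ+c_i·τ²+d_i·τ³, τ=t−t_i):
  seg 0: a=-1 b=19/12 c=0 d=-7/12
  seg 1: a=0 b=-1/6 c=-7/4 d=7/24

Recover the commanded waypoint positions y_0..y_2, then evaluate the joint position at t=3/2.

y_0=-1 y_1=0 y_2=-5
S(3/2) = -31/64

y_0 = S_0(0) = a_0 = -1
y_1 = S_1(0) = a_1 = 0
y_2 = S_1(2) = -5
t_q=3/2 is in segment 1 (τ=1/2); S_1(τ)=-31/64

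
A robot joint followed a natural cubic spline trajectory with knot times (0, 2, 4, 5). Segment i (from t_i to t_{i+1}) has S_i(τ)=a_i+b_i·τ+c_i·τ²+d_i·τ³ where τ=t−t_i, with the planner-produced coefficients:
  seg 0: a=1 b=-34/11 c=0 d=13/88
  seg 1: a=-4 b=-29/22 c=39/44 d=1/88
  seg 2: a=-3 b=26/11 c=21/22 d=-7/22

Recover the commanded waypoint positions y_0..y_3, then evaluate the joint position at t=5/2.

y_0=1 y_1=-4 y_2=-3 y_3=0
S(5/2) = -3123/704

y_0 = S_0(0) = a_0 = 1
y_1 = S_1(0) = a_1 = -4
y_2 = S_2(0) = a_2 = -3
y_3 = S_2(1) = 0
t_q=5/2 is in segment 1 (τ=1/2); S_1(τ)=-3123/704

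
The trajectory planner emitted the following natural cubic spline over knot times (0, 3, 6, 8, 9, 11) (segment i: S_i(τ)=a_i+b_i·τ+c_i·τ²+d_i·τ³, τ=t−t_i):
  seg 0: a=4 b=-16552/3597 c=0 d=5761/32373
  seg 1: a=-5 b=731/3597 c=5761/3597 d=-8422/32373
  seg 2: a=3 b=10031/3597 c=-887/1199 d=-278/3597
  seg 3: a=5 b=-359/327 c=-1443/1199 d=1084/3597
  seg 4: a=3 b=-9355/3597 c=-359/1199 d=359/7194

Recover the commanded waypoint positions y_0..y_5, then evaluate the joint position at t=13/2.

y_0=4 y_1=-5 y_2=3 y_3=5 y_4=3 y_5=-3
S(13/2) = 10071/2398

y_0 = S_0(0) = a_0 = 4
y_1 = S_1(0) = a_1 = -5
y_2 = S_2(0) = a_2 = 3
y_3 = S_3(0) = a_3 = 5
y_4 = S_4(0) = a_4 = 3
y_5 = S_4(2) = -3
t_q=13/2 is in segment 2 (τ=1/2); S_2(τ)=10071/2398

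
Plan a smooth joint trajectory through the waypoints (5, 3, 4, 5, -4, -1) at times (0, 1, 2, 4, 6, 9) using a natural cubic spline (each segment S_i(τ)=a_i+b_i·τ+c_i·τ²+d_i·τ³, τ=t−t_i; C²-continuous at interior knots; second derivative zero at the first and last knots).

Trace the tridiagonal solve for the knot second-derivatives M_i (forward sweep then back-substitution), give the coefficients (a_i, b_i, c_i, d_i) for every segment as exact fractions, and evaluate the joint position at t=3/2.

  seg 0: a=5 b=-1085/397 c=0 d=291/397
  seg 1: a=3 b=-212/397 c=873/397 d=-264/397
  seg 2: a=4 b=742/397 c=81/397 d=-1411/3176
  seg 3: a=5 b=-2101/794 c=-3909/1588 d=2437/3176
  seg 4: a=-4 b=-1304/397 c=1701/794 d=-189/794
S(3/2) = 5081/1588

Δ: Δ0=-2, Δ1=1, Δ2=1/2, Δ3=-9/2, Δ4=1
row 1: diag=4, rhs=18; c'=1/4, d'=9/2
row 2: denom=6−1·1/4=23/4; d'=(-3−1·9/2)/(23/4)=-30/23
row 3: denom=8−2·8/23=168/23; d'=(-30−2·-30/23)/(168/23)=-15/4
row 4: denom=10−2·23/84=397/42; d'=(33−2·-15/4)/(397/42)=1701/397
back: M4=1701/397
back: M3=-15/4−23/84·1701/397=-3909/794
back: M2=-30/23−8/23·-3909/794=162/397
back: M1=9/2−1/4·162/397=1746/397
M: M0=0, M1=1746/397, M2=162/397, M3=-3909/794, M4=1701/397, M5=0
seg 0: a=5, c=M0/2=0, d=(M1−M0)/(6·1)=291/397, b=Δ0−h0·(2M0+M1)/6=-1085/397
seg 1: a=3, c=M1/2=873/397, d=(M2−M1)/(6·1)=-264/397, b=Δ1−h1·(2M1+M2)/6=-212/397
seg 2: a=4, c=M2/2=81/397, d=(M3−M2)/(6·2)=-1411/3176, b=Δ2−h2·(2M2+M3)/6=742/397
seg 3: a=5, c=M3/2=-3909/1588, d=(M4−M3)/(6·2)=2437/3176, b=Δ3−h3·(2M3+M4)/6=-2101/794
seg 4: a=-4, c=M4/2=1701/794, d=(M5−M4)/(6·3)=-189/794, b=Δ4−h4·(2M4+M5)/6=-1304/397
t_q=3/2 → seg 1, τ=1/2; S=3+-212/397·τ+873/397·τ²+-264/397·τ³=5081/1588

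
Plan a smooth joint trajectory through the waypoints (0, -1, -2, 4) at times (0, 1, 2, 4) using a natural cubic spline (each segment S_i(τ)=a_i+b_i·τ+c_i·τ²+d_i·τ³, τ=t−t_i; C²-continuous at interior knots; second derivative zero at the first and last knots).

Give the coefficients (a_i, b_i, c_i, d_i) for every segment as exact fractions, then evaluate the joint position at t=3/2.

Δ: Δ0=-1, Δ1=-1, Δ2=3
row 1: diag=4, rhs=0; c'=1/4, d'=0
row 2: denom=6−1·1/4=23/4; d'=(24−1·0)/(23/4)=96/23
back: M2=96/23
back: M1=0−1/4·96/23=-24/23
M: M0=0, M1=-24/23, M2=96/23, M3=0
seg 0: a=0, c=M0/2=0, d=(M1−M0)/(6·1)=-4/23, b=Δ0−h0·(2M0+M1)/6=-19/23
seg 1: a=-1, c=M1/2=-12/23, d=(M2−M1)/(6·1)=20/23, b=Δ1−h1·(2M1+M2)/6=-31/23
seg 2: a=-2, c=M2/2=48/23, d=(M3−M2)/(6·2)=-8/23, b=Δ2−h2·(2M2+M3)/6=5/23
t_q=3/2 → seg 1, τ=1/2; S=-1+-31/23·τ+-12/23·τ²+20/23·τ³=-39/23

  seg 0: a=0 b=-19/23 c=0 d=-4/23
  seg 1: a=-1 b=-31/23 c=-12/23 d=20/23
  seg 2: a=-2 b=5/23 c=48/23 d=-8/23
S(3/2) = -39/23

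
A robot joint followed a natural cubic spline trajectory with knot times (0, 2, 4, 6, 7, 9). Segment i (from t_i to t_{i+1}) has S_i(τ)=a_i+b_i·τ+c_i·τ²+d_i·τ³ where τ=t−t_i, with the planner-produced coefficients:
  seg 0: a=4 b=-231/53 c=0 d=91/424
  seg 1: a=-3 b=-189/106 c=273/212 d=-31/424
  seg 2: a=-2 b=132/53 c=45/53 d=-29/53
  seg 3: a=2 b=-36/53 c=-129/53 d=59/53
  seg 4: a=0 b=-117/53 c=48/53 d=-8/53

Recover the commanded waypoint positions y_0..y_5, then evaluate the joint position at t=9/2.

y_0=4 y_1=-3 y_2=-2 y_3=2 y_4=0 y_5=-2
S(9/2) = -259/424

y_0 = S_0(0) = a_0 = 4
y_1 = S_1(0) = a_1 = -3
y_2 = S_2(0) = a_2 = -2
y_3 = S_3(0) = a_3 = 2
y_4 = S_4(0) = a_4 = 0
y_5 = S_4(2) = -2
t_q=9/2 is in segment 2 (τ=1/2); S_2(τ)=-259/424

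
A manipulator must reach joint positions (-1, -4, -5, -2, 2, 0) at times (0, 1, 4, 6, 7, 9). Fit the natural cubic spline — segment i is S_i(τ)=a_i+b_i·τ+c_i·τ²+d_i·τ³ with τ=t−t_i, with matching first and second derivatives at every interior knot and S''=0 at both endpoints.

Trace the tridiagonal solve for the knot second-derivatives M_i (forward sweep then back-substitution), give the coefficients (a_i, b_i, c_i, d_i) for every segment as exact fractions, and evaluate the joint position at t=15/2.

  seg 0: a=-1 b=-46055/13758 c=0 d=4781/13758
  seg 1: a=-4 b=-15856/6879 c=4781/4586 d=-589/4586
  seg 2: a=-5 b=6637/13758 c=-260/2293 d=2140/6879
  seg 3: a=-2 b=51757/13758 c=4020/2293 d=-20845/13758
  seg 4: a=2 b=18731/6879 c=-12805/4586 d=12805/27516
S(15/2) = 199699/73376

Δ: Δ0=-3, Δ1=-1/3, Δ2=3/2, Δ3=4, Δ4=-1
row 1: diag=8, rhs=16; c'=3/8, d'=2
row 2: denom=10−3·3/8=71/8; d'=(11−3·2)/(71/8)=40/71
row 3: denom=6−2·16/71=394/71; d'=(15−2·40/71)/(394/71)=5/2
row 4: denom=6−1·71/394=2293/394; d'=(-30−1·5/2)/(2293/394)=-12805/2293
back: M4=-12805/2293
back: M3=5/2−71/394·-12805/2293=8040/2293
back: M2=40/71−16/71·8040/2293=-520/2293
back: M1=2−3/8·-520/2293=4781/2293
M: M0=0, M1=4781/2293, M2=-520/2293, M3=8040/2293, M4=-12805/2293, M5=0
seg 0: a=-1, c=M0/2=0, d=(M1−M0)/(6·1)=4781/13758, b=Δ0−h0·(2M0+M1)/6=-46055/13758
seg 1: a=-4, c=M1/2=4781/4586, d=(M2−M1)/(6·3)=-589/4586, b=Δ1−h1·(2M1+M2)/6=-15856/6879
seg 2: a=-5, c=M2/2=-260/2293, d=(M3−M2)/(6·2)=2140/6879, b=Δ2−h2·(2M2+M3)/6=6637/13758
seg 3: a=-2, c=M3/2=4020/2293, d=(M4−M3)/(6·1)=-20845/13758, b=Δ3−h3·(2M3+M4)/6=51757/13758
seg 4: a=2, c=M4/2=-12805/4586, d=(M5−M4)/(6·2)=12805/27516, b=Δ4−h4·(2M4+M5)/6=18731/6879
t_q=15/2 → seg 4, τ=1/2; S=2+18731/6879·τ+-12805/4586·τ²+12805/27516·τ³=199699/73376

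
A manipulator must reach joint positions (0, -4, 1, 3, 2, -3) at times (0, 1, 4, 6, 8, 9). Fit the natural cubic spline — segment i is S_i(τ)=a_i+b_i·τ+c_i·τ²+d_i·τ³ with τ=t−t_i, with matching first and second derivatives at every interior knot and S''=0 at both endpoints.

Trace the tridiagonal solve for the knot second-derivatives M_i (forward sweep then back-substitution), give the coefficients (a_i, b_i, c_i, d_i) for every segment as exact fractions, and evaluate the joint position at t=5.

Δ: Δ0=-4, Δ1=5/3, Δ2=1, Δ3=-1/2, Δ4=-5
row 1: diag=8, rhs=34; c'=3/8, d'=17/4
row 2: denom=10−3·3/8=71/8; d'=(-4−3·17/4)/(71/8)=-134/71
row 3: denom=8−2·16/71=536/71; d'=(-9−2·-134/71)/(536/71)=-371/536
row 4: denom=6−2·71/268=733/134; d'=(-27−2·-371/536)/(733/134)=-6865/1466
back: M4=-6865/1466
back: M3=-371/536−71/268·-6865/1466=402/733
back: M2=-134/71−16/71·402/733=-1474/733
back: M1=17/4−3/8·-1474/733=3668/733
M: M0=0, M1=3668/733, M2=-1474/733, M3=402/733, M4=-6865/1466, M5=0
seg 0: a=0, c=M0/2=0, d=(M1−M0)/(6·1)=1834/2199, b=Δ0−h0·(2M0+M1)/6=-10630/2199
seg 1: a=-4, c=M1/2=1834/733, d=(M2−M1)/(6·3)=-857/2199, b=Δ1−h1·(2M1+M2)/6=-5128/2199
seg 2: a=1, c=M2/2=-737/733, d=(M3−M2)/(6·2)=469/2199, b=Δ2−h2·(2M2+M3)/6=4745/2199
seg 3: a=3, c=M3/2=201/733, d=(M4−M3)/(6·2)=-7669/17592, b=Δ3−h3·(2M3+M4)/6=1529/2199
seg 4: a=2, c=M4/2=-6865/2932, d=(M5−M4)/(6·1)=6865/8796, b=Δ4−h4·(2M4+M5)/6=-15125/4398
t_q=5 → seg 2, τ=1; S=1+4745/2199·τ+-737/733·τ²+469/2199·τ³=1734/733

  seg 0: a=0 b=-10630/2199 c=0 d=1834/2199
  seg 1: a=-4 b=-5128/2199 c=1834/733 d=-857/2199
  seg 2: a=1 b=4745/2199 c=-737/733 d=469/2199
  seg 3: a=3 b=1529/2199 c=201/733 d=-7669/17592
  seg 4: a=2 b=-15125/4398 c=-6865/2932 d=6865/8796
S(5) = 1734/733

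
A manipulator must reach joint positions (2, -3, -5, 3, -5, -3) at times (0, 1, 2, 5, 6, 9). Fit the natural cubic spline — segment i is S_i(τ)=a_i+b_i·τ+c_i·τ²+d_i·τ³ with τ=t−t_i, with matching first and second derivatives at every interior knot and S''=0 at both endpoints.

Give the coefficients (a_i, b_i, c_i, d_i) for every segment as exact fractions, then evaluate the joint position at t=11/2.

Δ: Δ0=-5, Δ1=-2, Δ2=8/3, Δ3=-8, Δ4=2/3
row 1: diag=4, rhs=18; c'=1/4, d'=9/2
row 2: denom=8−1·1/4=31/4; d'=(28−1·9/2)/(31/4)=94/31
row 3: denom=8−3·12/31=212/31; d'=(-64−3·94/31)/(212/31)=-1133/106
row 4: denom=8−1·31/212=1665/212; d'=(52−1·-1133/106)/(1665/212)=886/111
back: M4=886/111
back: M3=-1133/106−31/212·886/111=-1316/111
back: M2=94/31−12/31·-1316/111=282/37
back: M1=9/2−1/4·282/37=96/37
M: M0=0, M1=96/37, M2=282/37, M3=-1316/111, M4=886/111, M5=0
seg 0: a=2, c=M0/2=0, d=(M1−M0)/(6·1)=16/37, b=Δ0−h0·(2M0+M1)/6=-201/37
seg 1: a=-3, c=M1/2=48/37, d=(M2−M1)/(6·1)=31/37, b=Δ1−h1·(2M1+M2)/6=-153/37
seg 2: a=-5, c=M2/2=141/37, d=(M3−M2)/(6·3)=-1081/999, b=Δ2−h2·(2M2+M3)/6=36/37
seg 3: a=3, c=M3/2=-658/111, d=(M4−M3)/(6·1)=367/111, b=Δ3−h3·(2M3+M4)/6=-199/37
seg 4: a=-5, c=M4/2=443/111, d=(M5−M4)/(6·3)=-443/999, b=Δ4−h4·(2M4+M5)/6=-812/111
t_q=11/2 → seg 3, τ=1/2; S=3+-199/37·τ+-658/111·τ²+367/111·τ³=-673/888

  seg 0: a=2 b=-201/37 c=0 d=16/37
  seg 1: a=-3 b=-153/37 c=48/37 d=31/37
  seg 2: a=-5 b=36/37 c=141/37 d=-1081/999
  seg 3: a=3 b=-199/37 c=-658/111 d=367/111
  seg 4: a=-5 b=-812/111 c=443/111 d=-443/999
S(11/2) = -673/888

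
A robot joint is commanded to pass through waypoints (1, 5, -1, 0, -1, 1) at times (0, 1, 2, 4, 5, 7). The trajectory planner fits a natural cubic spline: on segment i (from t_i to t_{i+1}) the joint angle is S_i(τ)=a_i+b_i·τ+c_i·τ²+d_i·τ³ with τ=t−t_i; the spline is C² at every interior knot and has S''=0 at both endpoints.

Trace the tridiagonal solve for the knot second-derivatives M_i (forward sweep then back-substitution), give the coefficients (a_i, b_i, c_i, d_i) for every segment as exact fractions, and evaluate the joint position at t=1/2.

  seg 0: a=1 b=9891/1418 c=0 d=-4219/1418
  seg 1: a=5 b=-1383/709 c=-12657/1418 d=6915/1418
  seg 2: a=-1 b=-7335/1418 c=4044/709 d=-2033/1418
  seg 3: a=0 b=621/1418 c=-2055/709 d=2071/1418
  seg 4: a=-1 b=-693/709 c=2103/1418 d=-701/2836
S(1/2) = 46689/11344

Δ: Δ0=4, Δ1=-6, Δ2=1/2, Δ3=-1, Δ4=1
row 1: diag=4, rhs=-60; c'=1/4, d'=-15
row 2: denom=6−1·1/4=23/4; d'=(39−1·-15)/(23/4)=216/23
row 3: denom=6−2·8/23=122/23; d'=(-9−2·216/23)/(122/23)=-639/122
row 4: denom=6−1·23/122=709/122; d'=(12−1·-639/122)/(709/122)=2103/709
back: M4=2103/709
back: M3=-639/122−23/122·2103/709=-4110/709
back: M2=216/23−8/23·-4110/709=8088/709
back: M1=-15−1/4·8088/709=-12657/709
M: M0=0, M1=-12657/709, M2=8088/709, M3=-4110/709, M4=2103/709, M5=0
seg 0: a=1, c=M0/2=0, d=(M1−M0)/(6·1)=-4219/1418, b=Δ0−h0·(2M0+M1)/6=9891/1418
seg 1: a=5, c=M1/2=-12657/1418, d=(M2−M1)/(6·1)=6915/1418, b=Δ1−h1·(2M1+M2)/6=-1383/709
seg 2: a=-1, c=M2/2=4044/709, d=(M3−M2)/(6·2)=-2033/1418, b=Δ2−h2·(2M2+M3)/6=-7335/1418
seg 3: a=0, c=M3/2=-2055/709, d=(M4−M3)/(6·1)=2071/1418, b=Δ3−h3·(2M3+M4)/6=621/1418
seg 4: a=-1, c=M4/2=2103/1418, d=(M5−M4)/(6·2)=-701/2836, b=Δ4−h4·(2M4+M5)/6=-693/709
t_q=1/2 → seg 0, τ=1/2; S=1+9891/1418·τ+0·τ²+-4219/1418·τ³=46689/11344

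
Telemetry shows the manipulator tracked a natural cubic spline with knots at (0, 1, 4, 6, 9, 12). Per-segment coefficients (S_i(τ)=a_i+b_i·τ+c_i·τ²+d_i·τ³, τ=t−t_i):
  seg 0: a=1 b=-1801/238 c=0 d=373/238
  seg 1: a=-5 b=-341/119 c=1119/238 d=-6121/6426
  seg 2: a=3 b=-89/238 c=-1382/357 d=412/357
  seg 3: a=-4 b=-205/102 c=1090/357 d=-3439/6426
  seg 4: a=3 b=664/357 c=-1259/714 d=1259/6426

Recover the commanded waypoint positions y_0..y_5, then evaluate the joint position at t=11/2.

y_0 = S_0(0) = a_0 = 1
y_1 = S_1(0) = a_1 = -5
y_2 = S_2(0) = a_2 = 3
y_3 = S_3(0) = a_3 = -4
y_4 = S_4(0) = a_4 = 3
y_5 = S_4(3) = -2
t_q=11/2 is in segment 2 (τ=3/2); S_2(τ)=-1131/476

y_0=1 y_1=-5 y_2=3 y_3=-4 y_4=3 y_5=-2
S(11/2) = -1131/476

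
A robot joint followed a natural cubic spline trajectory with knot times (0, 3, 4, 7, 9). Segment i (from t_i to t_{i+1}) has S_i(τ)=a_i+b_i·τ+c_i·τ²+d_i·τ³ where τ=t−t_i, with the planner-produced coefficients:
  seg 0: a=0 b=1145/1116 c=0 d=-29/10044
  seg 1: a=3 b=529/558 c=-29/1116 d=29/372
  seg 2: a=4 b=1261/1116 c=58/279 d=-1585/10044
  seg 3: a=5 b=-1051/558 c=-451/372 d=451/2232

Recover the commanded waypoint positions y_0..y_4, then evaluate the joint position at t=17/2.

y_0 = S_0(0) = a_0 = 0
y_1 = S_1(0) = a_1 = 3
y_2 = S_2(0) = a_2 = 4
y_3 = S_3(0) = a_3 = 5
y_4 = S_3(2) = -2
t_q=17/2 is in segment 3 (τ=3/2); S_3(τ)=767/5952

y_0=0 y_1=3 y_2=4 y_3=5 y_4=-2
S(17/2) = 767/5952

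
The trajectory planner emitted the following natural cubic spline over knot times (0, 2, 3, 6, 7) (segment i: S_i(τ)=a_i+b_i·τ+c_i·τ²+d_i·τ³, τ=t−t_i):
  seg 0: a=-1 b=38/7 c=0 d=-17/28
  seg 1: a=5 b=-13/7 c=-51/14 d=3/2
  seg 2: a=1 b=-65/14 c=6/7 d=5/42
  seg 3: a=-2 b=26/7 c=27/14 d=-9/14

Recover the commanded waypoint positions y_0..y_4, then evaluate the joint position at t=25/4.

y_0 = S_0(0) = a_0 = -1
y_1 = S_1(0) = a_1 = 5
y_2 = S_2(0) = a_2 = 1
y_3 = S_3(0) = a_3 = -2
y_4 = S_3(1) = 3
t_q=25/4 is in segment 3 (τ=1/4); S_3(τ)=-123/128

y_0=-1 y_1=5 y_2=1 y_3=-2 y_4=3
S(25/4) = -123/128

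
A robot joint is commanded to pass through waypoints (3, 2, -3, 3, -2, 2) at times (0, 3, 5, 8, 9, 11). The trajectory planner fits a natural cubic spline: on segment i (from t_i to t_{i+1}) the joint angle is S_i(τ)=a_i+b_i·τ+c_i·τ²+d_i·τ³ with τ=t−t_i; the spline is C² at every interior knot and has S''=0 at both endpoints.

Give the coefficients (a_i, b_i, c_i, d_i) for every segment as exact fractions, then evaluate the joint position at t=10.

  seg 0: a=3 b=1177/1324 c=0 d=-4855/35748
  seg 1: a=2 b=-1839/662 c=-4855/3972 d=5407/7944
  seg 2: a=-3 b=497/993 c=5683/1986 d=-14071/17874
  seg 3: a=3 b=-7121/1986 c=-1398/331 d=5579/1986
  seg 4: a=-2 b=-3580/993 c=2783/662 d=-2783/3972
S(10) = -2783/1324

Δ: Δ0=-1/3, Δ1=-5/2, Δ2=2, Δ3=-5, Δ4=2
row 1: diag=10, rhs=-13; c'=1/5, d'=-13/10
row 2: denom=10−2·1/5=48/5; d'=(27−2·-13/10)/(48/5)=37/12
row 3: denom=8−3·5/16=113/16; d'=(-42−3·37/12)/(113/16)=-820/113
row 4: denom=6−1·16/113=662/113; d'=(42−1·-820/113)/(662/113)=2783/331
back: M4=2783/331
back: M3=-820/113−16/113·2783/331=-2796/331
back: M2=37/12−5/16·-2796/331=5683/993
back: M1=-13/10−1/5·5683/993=-4855/1986
M: M0=0, M1=-4855/1986, M2=5683/993, M3=-2796/331, M4=2783/331, M5=0
seg 0: a=3, c=M0/2=0, d=(M1−M0)/(6·3)=-4855/35748, b=Δ0−h0·(2M0+M1)/6=1177/1324
seg 1: a=2, c=M1/2=-4855/3972, d=(M2−M1)/(6·2)=5407/7944, b=Δ1−h1·(2M1+M2)/6=-1839/662
seg 2: a=-3, c=M2/2=5683/1986, d=(M3−M2)/(6·3)=-14071/17874, b=Δ2−h2·(2M2+M3)/6=497/993
seg 3: a=3, c=M3/2=-1398/331, d=(M4−M3)/(6·1)=5579/1986, b=Δ3−h3·(2M3+M4)/6=-7121/1986
seg 4: a=-2, c=M4/2=2783/662, d=(M5−M4)/(6·2)=-2783/3972, b=Δ4−h4·(2M4+M5)/6=-3580/993
t_q=10 → seg 4, τ=1; S=-2+-3580/993·τ+2783/662·τ²+-2783/3972·τ³=-2783/1324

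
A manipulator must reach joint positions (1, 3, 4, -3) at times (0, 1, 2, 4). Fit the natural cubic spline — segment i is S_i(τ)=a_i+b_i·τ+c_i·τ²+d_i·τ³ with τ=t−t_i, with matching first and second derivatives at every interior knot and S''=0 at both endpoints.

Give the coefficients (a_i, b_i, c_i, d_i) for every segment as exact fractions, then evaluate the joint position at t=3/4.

Δ: Δ0=2, Δ1=1, Δ2=-7/2
row 1: diag=4, rhs=-6; c'=1/4, d'=-3/2
row 2: denom=6−1·1/4=23/4; d'=(-27−1·-3/2)/(23/4)=-102/23
back: M2=-102/23
back: M1=-3/2−1/4·-102/23=-9/23
M: M0=0, M1=-9/23, M2=-102/23, M3=0
seg 0: a=1, c=M0/2=0, d=(M1−M0)/(6·1)=-3/46, b=Δ0−h0·(2M0+M1)/6=95/46
seg 1: a=3, c=M1/2=-9/46, d=(M2−M1)/(6·1)=-31/46, b=Δ1−h1·(2M1+M2)/6=43/23
seg 2: a=4, c=M2/2=-51/23, d=(M3−M2)/(6·2)=17/46, b=Δ2−h2·(2M2+M3)/6=-25/46
t_q=3/4 → seg 0, τ=3/4; S=1+95/46·τ+0·τ²+-3/46·τ³=7423/2944

  seg 0: a=1 b=95/46 c=0 d=-3/46
  seg 1: a=3 b=43/23 c=-9/46 d=-31/46
  seg 2: a=4 b=-25/46 c=-51/23 d=17/46
S(3/4) = 7423/2944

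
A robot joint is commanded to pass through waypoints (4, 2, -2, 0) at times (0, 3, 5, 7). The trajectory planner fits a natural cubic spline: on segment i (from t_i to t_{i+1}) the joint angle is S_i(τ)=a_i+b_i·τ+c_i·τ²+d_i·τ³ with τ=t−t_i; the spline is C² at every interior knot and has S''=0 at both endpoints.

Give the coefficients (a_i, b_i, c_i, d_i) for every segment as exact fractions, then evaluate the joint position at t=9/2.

  seg 0: a=4 b=-1/114 c=0 d=-25/342
  seg 1: a=2 b=-113/57 c=-25/38 d=37/114
  seg 2: a=-2 b=-41/57 c=49/38 d=-49/228
S(9/2) = -413/304

Δ: Δ0=-2/3, Δ1=-2, Δ2=1
row 1: diag=10, rhs=-8; c'=1/5, d'=-4/5
row 2: denom=8−2·1/5=38/5; d'=(18−2·-4/5)/(38/5)=49/19
back: M2=49/19
back: M1=-4/5−1/5·49/19=-25/19
M: M0=0, M1=-25/19, M2=49/19, M3=0
seg 0: a=4, c=M0/2=0, d=(M1−M0)/(6·3)=-25/342, b=Δ0−h0·(2M0+M1)/6=-1/114
seg 1: a=2, c=M1/2=-25/38, d=(M2−M1)/(6·2)=37/114, b=Δ1−h1·(2M1+M2)/6=-113/57
seg 2: a=-2, c=M2/2=49/38, d=(M3−M2)/(6·2)=-49/228, b=Δ2−h2·(2M2+M3)/6=-41/57
t_q=9/2 → seg 1, τ=3/2; S=2+-113/57·τ+-25/38·τ²+37/114·τ³=-413/304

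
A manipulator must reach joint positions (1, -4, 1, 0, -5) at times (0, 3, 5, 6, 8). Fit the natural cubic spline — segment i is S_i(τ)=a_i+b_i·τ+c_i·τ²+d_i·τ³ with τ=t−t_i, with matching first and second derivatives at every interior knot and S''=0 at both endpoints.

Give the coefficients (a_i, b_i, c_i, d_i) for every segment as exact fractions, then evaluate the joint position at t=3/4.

Δ: Δ0=-5/3, Δ1=5/2, Δ2=-1, Δ3=-5/2
row 1: diag=10, rhs=25; c'=1/5, d'=5/2
row 2: denom=6−2·1/5=28/5; d'=(-21−2·5/2)/(28/5)=-65/14
row 3: denom=6−1·5/28=163/28; d'=(-9−1·-65/14)/(163/28)=-122/163
back: M3=-122/163
back: M2=-65/14−5/28·-122/163=-735/163
back: M1=5/2−1/5·-735/163=1109/326
M: M0=0, M1=1109/326, M2=-735/163, M3=-122/163, M4=0
seg 0: a=1, c=M0/2=0, d=(M1−M0)/(6·3)=1109/5868, b=Δ0−h0·(2M0+M1)/6=-6587/1956
seg 1: a=-4, c=M1/2=1109/652, d=(M2−M1)/(6·2)=-2579/3912, b=Δ1−h1·(2M1+M2)/6=1697/978
seg 2: a=1, c=M2/2=-735/326, d=(M3−M2)/(6·1)=613/978, b=Δ2−h2·(2M2+M3)/6=307/489
seg 3: a=0, c=M3/2=-61/163, d=(M4−M3)/(6·2)=61/978, b=Δ3−h3·(2M3+M4)/6=-1957/978
t_q=3/4 → seg 0, τ=3/4; S=1+-6587/1956·τ+0·τ²+1109/5868·τ³=-60337/41728

  seg 0: a=1 b=-6587/1956 c=0 d=1109/5868
  seg 1: a=-4 b=1697/978 c=1109/652 d=-2579/3912
  seg 2: a=1 b=307/489 c=-735/326 d=613/978
  seg 3: a=0 b=-1957/978 c=-61/163 d=61/978
S(3/4) = -60337/41728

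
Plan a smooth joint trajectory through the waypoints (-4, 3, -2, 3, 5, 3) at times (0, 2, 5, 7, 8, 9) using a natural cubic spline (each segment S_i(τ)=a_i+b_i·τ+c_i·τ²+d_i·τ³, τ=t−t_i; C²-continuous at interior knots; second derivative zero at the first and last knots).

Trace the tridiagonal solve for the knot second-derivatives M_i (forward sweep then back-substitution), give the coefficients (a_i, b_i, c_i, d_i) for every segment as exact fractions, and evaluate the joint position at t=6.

Δ: Δ0=7/2, Δ1=-5/3, Δ2=5/2, Δ3=2, Δ4=-2
row 1: diag=10, rhs=-31; c'=3/10, d'=-31/10
row 2: denom=10−3·3/10=91/10; d'=(25−3·-31/10)/(91/10)=49/13
row 3: denom=6−2·20/91=506/91; d'=(-3−2·49/13)/(506/91)=-959/506
row 4: denom=4−1·91/506=1933/506; d'=(-24−1·-959/506)/(1933/506)=-11185/1933
back: M4=-11185/1933
back: M3=-959/506−91/506·-11185/1933=-1652/1933
back: M2=49/13−20/91·-1652/1933=7649/1933
back: M1=-31/10−3/10·7649/1933=-8287/1933
M: M0=0, M1=-8287/1933, M2=7649/1933, M3=-1652/1933, M4=-11185/1933, M5=0
seg 0: a=-4, c=M0/2=0, d=(M1−M0)/(6·2)=-8287/23196, b=Δ0−h0·(2M0+M1)/6=57167/11598
seg 1: a=3, c=M1/2=-8287/3866, d=(M2−M1)/(6·3)=2656/5799, b=Δ1−h1·(2M1+M2)/6=7445/11598
seg 2: a=-2, c=M2/2=7649/3866, d=(M3−M2)/(6·2)=-9301/23196, b=Δ2−h2·(2M2+M3)/6=1703/11598
seg 3: a=3, c=M3/2=-826/1933, d=(M4−M3)/(6·1)=-9533/11598, b=Δ3−h3·(2M3+M4)/6=37685/11598
seg 4: a=5, c=M4/2=-11185/3866, d=(M5−M4)/(6·1)=11185/11598, b=Δ4−h4·(2M4+M5)/6=-413/5799
t_q=6 → seg 2, τ=1; S=-2+1703/11598·τ+7649/3866·τ²+-9301/23196·τ³=-2131/7732

  seg 0: a=-4 b=57167/11598 c=0 d=-8287/23196
  seg 1: a=3 b=7445/11598 c=-8287/3866 d=2656/5799
  seg 2: a=-2 b=1703/11598 c=7649/3866 d=-9301/23196
  seg 3: a=3 b=37685/11598 c=-826/1933 d=-9533/11598
  seg 4: a=5 b=-413/5799 c=-11185/3866 d=11185/11598
S(6) = -2131/7732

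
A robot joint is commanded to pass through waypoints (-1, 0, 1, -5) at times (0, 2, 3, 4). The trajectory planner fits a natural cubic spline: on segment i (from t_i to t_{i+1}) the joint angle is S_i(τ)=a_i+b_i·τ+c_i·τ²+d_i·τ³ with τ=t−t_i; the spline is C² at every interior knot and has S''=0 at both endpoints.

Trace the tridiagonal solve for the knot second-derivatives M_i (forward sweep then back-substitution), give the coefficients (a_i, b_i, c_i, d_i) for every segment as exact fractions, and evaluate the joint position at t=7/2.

Δ: Δ0=1/2, Δ1=1, Δ2=-6
row 1: diag=6, rhs=3; c'=1/6, d'=1/2
row 2: denom=4−1·1/6=23/6; d'=(-42−1·1/2)/(23/6)=-255/23
back: M2=-255/23
back: M1=1/2−1/6·-255/23=54/23
M: M0=0, M1=54/23, M2=-255/23, M3=0
seg 0: a=-1, c=M0/2=0, d=(M1−M0)/(6·2)=9/46, b=Δ0−h0·(2M0+M1)/6=-13/46
seg 1: a=0, c=M1/2=27/23, d=(M2−M1)/(6·1)=-103/46, b=Δ1−h1·(2M1+M2)/6=95/46
seg 2: a=1, c=M2/2=-255/46, d=(M3−M2)/(6·1)=85/46, b=Δ2−h2·(2M2+M3)/6=-53/23
t_q=7/2 → seg 2, τ=1/2; S=1+-53/23·τ+-255/46·τ²+85/46·τ³=-481/368

  seg 0: a=-1 b=-13/46 c=0 d=9/46
  seg 1: a=0 b=95/46 c=27/23 d=-103/46
  seg 2: a=1 b=-53/23 c=-255/46 d=85/46
S(7/2) = -481/368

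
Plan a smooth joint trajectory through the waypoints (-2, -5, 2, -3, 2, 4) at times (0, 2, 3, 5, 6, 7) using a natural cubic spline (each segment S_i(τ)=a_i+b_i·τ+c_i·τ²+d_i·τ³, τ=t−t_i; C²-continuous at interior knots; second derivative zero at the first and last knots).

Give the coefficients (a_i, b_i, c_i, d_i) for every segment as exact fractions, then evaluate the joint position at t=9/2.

Δ: Δ0=-3/2, Δ1=7, Δ2=-5/2, Δ3=5, Δ4=2
row 1: diag=6, rhs=51; c'=1/6, d'=17/2
row 2: denom=6−1·1/6=35/6; d'=(-57−1·17/2)/(35/6)=-393/35
row 3: denom=6−2·12/35=186/35; d'=(45−2·-393/35)/(186/35)=787/62
row 4: denom=4−1·35/186=709/186; d'=(-18−1·787/62)/(709/186)=-5709/709
back: M4=-5709/709
back: M3=787/62−35/186·-5709/709=10074/709
back: M2=-393/35−12/35·10074/709=-11415/709
back: M1=17/2−1/6·-11415/709=7929/709
M: M0=0, M1=7929/709, M2=-11415/709, M3=10074/709, M4=-5709/709, M5=0
seg 0: a=-2, c=M0/2=0, d=(M1−M0)/(6·2)=2643/2836, b=Δ0−h0·(2M0+M1)/6=-7413/1418
seg 1: a=-5, c=M1/2=7929/1418, d=(M2−M1)/(6·1)=-3224/709, b=Δ1−h1·(2M1+M2)/6=8445/1418
seg 2: a=2, c=M2/2=-11415/1418, d=(M3−M2)/(6·2)=7163/2836, b=Δ2−h2·(2M2+M3)/6=4959/1418
seg 3: a=-3, c=M3/2=5037/709, d=(M4−M3)/(6·1)=-5261/1418, b=Δ3−h3·(2M3+M4)/6=2277/1418
seg 4: a=2, c=M4/2=-5709/1418, d=(M5−M4)/(6·1)=1903/1418, b=Δ4−h4·(2M4+M5)/6=3321/709
t_q=9/2 → seg 2, τ=3/2; S=2+4959/1418·τ+-11415/1418·τ²+7163/2836·τ³=-53147/22688

  seg 0: a=-2 b=-7413/1418 c=0 d=2643/2836
  seg 1: a=-5 b=8445/1418 c=7929/1418 d=-3224/709
  seg 2: a=2 b=4959/1418 c=-11415/1418 d=7163/2836
  seg 3: a=-3 b=2277/1418 c=5037/709 d=-5261/1418
  seg 4: a=2 b=3321/709 c=-5709/1418 d=1903/1418
S(9/2) = -53147/22688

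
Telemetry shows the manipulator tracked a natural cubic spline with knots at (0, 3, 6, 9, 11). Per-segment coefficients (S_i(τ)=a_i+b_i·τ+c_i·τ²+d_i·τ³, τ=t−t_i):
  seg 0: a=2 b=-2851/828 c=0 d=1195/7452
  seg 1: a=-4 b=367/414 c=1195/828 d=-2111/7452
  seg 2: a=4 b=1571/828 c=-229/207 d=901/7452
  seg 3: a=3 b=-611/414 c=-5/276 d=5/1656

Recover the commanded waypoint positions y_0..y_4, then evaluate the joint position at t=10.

y_0=2 y_1=-4 y_2=4 y_3=3 y_4=0
S(10) = 833/552

y_0 = S_0(0) = a_0 = 2
y_1 = S_1(0) = a_1 = -4
y_2 = S_2(0) = a_2 = 4
y_3 = S_3(0) = a_3 = 3
y_4 = S_3(2) = 0
t_q=10 is in segment 3 (τ=1); S_3(τ)=833/552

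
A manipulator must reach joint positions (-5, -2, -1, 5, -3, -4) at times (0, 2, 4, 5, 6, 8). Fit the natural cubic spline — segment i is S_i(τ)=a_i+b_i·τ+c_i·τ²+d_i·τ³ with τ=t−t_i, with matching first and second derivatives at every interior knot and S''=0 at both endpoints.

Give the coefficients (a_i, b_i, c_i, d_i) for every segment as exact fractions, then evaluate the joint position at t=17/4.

  seg 0: a=-5 b=1291/482 c=0 d=-71/241
  seg 1: a=-2 b=-413/482 c=-426/241 d=1179/964
  seg 2: a=-1 b=3253/482 c=2685/482 d=-1523/241
  seg 3: a=5 b=-515/482 c=-6453/482 d=1556/241
  seg 4: a=-3 b=-4085/482 c=2883/482 d=-961/964
S(17/4) = 14447/15424

Δ: Δ0=3/2, Δ1=1/2, Δ2=6, Δ3=-8, Δ4=-1/2
row 1: diag=8, rhs=-6; c'=1/4, d'=-3/4
row 2: denom=6−2·1/4=11/2; d'=(33−2·-3/4)/(11/2)=69/11
row 3: denom=4−1·2/11=42/11; d'=(-84−1·69/11)/(42/11)=-331/14
row 4: denom=6−1·11/42=241/42; d'=(45−1·-331/14)/(241/42)=2883/241
back: M4=2883/241
back: M3=-331/14−11/42·2883/241=-6453/241
back: M2=69/11−2/11·-6453/241=2685/241
back: M1=-3/4−1/4·2685/241=-852/241
M: M0=0, M1=-852/241, M2=2685/241, M3=-6453/241, M4=2883/241, M5=0
seg 0: a=-5, c=M0/2=0, d=(M1−M0)/(6·2)=-71/241, b=Δ0−h0·(2M0+M1)/6=1291/482
seg 1: a=-2, c=M1/2=-426/241, d=(M2−M1)/(6·2)=1179/964, b=Δ1−h1·(2M1+M2)/6=-413/482
seg 2: a=-1, c=M2/2=2685/482, d=(M3−M2)/(6·1)=-1523/241, b=Δ2−h2·(2M2+M3)/6=3253/482
seg 3: a=5, c=M3/2=-6453/482, d=(M4−M3)/(6·1)=1556/241, b=Δ3−h3·(2M3+M4)/6=-515/482
seg 4: a=-3, c=M4/2=2883/482, d=(M5−M4)/(6·2)=-961/964, b=Δ4−h4·(2M4+M5)/6=-4085/482
t_q=17/4 → seg 2, τ=1/4; S=-1+3253/482·τ+2685/482·τ²+-1523/241·τ³=14447/15424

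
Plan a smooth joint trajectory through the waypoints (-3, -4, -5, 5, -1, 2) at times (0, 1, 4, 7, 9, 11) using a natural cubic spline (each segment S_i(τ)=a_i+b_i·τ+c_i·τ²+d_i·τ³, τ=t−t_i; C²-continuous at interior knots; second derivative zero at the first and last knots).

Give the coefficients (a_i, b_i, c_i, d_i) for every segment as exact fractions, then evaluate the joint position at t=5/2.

Δ: Δ0=-1, Δ1=-1/3, Δ2=10/3, Δ3=-3, Δ4=3/2
row 1: diag=8, rhs=4; c'=3/8, d'=1/2
row 2: denom=12−3·3/8=87/8; d'=(22−3·1/2)/(87/8)=164/87
row 3: denom=10−3·8/29=266/29; d'=(-38−3·164/87)/(266/29)=-633/133
row 4: denom=8−2·29/133=1006/133; d'=(27−2·-633/133)/(1006/133)=4857/1006
back: M4=4857/1006
back: M3=-633/133−29/133·4857/1006=-5847/1006
back: M2=164/87−8/29·-5847/1006=5264/1509
back: M1=1/2−3/8·5264/1509=-813/1006
M: M0=0, M1=-813/1006, M2=5264/1509, M3=-5847/1006, M4=4857/1006, M5=0
seg 0: a=-3, c=M0/2=0, d=(M1−M0)/(6·1)=-271/2012, b=Δ0−h0·(2M0+M1)/6=-1741/2012
seg 1: a=-4, c=M1/2=-813/2012, d=(M2−M1)/(6·3)=12967/54324, b=Δ1−h1·(2M1+M2)/6=-1277/1006
seg 2: a=-5, c=M2/2=2632/1509, d=(M3−M2)/(6·3)=-28069/54324, b=Δ2−h2·(2M2+M3)/6=5535/2012
seg 3: a=5, c=M3/2=-5847/2012, d=(M4−M3)/(6·2)=446/503, b=Δ3−h3·(2M3+M4)/6=-739/1006
seg 4: a=-1, c=M4/2=4857/2012, d=(M5−M4)/(6·2)=-1619/4024, b=Δ4−h4·(2M4+M5)/6=-1729/1006
t_q=5/2 → seg 1, τ=3/2; S=-4+-1277/1006·τ+-813/2012·τ²+12967/54324·τ³=-96699/16096

  seg 0: a=-3 b=-1741/2012 c=0 d=-271/2012
  seg 1: a=-4 b=-1277/1006 c=-813/2012 d=12967/54324
  seg 2: a=-5 b=5535/2012 c=2632/1509 d=-28069/54324
  seg 3: a=5 b=-739/1006 c=-5847/2012 d=446/503
  seg 4: a=-1 b=-1729/1006 c=4857/2012 d=-1619/4024
S(5/2) = -96699/16096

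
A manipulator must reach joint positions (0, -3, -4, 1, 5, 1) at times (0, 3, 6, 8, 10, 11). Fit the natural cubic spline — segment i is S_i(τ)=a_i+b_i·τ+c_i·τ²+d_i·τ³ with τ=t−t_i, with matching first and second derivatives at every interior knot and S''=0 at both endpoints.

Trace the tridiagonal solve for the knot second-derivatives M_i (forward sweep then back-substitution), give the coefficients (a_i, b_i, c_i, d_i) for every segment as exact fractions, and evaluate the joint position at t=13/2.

Δ: Δ0=-1, Δ1=-1/3, Δ2=5/2, Δ3=2, Δ4=-4
row 1: diag=12, rhs=4; c'=1/4, d'=1/3
row 2: denom=10−3·1/4=37/4; d'=(17−3·1/3)/(37/4)=64/37
row 3: denom=8−2·8/37=280/37; d'=(-3−2·64/37)/(280/37)=-239/280
row 4: denom=6−2·37/140=383/70; d'=(-36−2·-239/280)/(383/70)=-4801/766
back: M4=-4801/766
back: M3=-239/280−37/140·-4801/766=615/766
back: M2=64/37−8/37·615/766=596/383
back: M1=1/3−1/4·596/383=-64/1149
M: M0=0, M1=-64/1149, M2=596/383, M3=615/766, M4=-4801/766, M5=0
seg 0: a=0, c=M0/2=0, d=(M1−M0)/(6·3)=-32/10341, b=Δ0−h0·(2M0+M1)/6=-1117/1149
seg 1: a=-3, c=M1/2=-32/1149, d=(M2−M1)/(6·3)=926/10341, b=Δ1−h1·(2M1+M2)/6=-1213/1149
seg 2: a=-4, c=M2/2=298/383, d=(M3−M2)/(6·2)=-577/9192, b=Δ2−h2·(2M2+M3)/6=1373/1149
seg 3: a=1, c=M3/2=615/1532, d=(M4−M3)/(6·2)=-677/1149, b=Δ3−h3·(2M3+M4)/6=8167/2298
seg 4: a=5, c=M4/2=-4801/1532, d=(M5−M4)/(6·1)=4801/4596, b=Δ4−h4·(2M4+M5)/6=-4391/2298
t_q=13/2 → seg 2, τ=1/2; S=-4+1373/1149·τ+298/383·τ²+-577/9192·τ³=-78827/24512

  seg 0: a=0 b=-1117/1149 c=0 d=-32/10341
  seg 1: a=-3 b=-1213/1149 c=-32/1149 d=926/10341
  seg 2: a=-4 b=1373/1149 c=298/383 d=-577/9192
  seg 3: a=1 b=8167/2298 c=615/1532 d=-677/1149
  seg 4: a=5 b=-4391/2298 c=-4801/1532 d=4801/4596
S(13/2) = -78827/24512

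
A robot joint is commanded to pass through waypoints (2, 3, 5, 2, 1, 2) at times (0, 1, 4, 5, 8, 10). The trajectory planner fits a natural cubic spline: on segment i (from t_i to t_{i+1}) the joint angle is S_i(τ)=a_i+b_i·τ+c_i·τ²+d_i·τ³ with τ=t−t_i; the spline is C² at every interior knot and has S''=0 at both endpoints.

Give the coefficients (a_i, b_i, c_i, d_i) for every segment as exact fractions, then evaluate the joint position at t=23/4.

Δ: Δ0=1, Δ1=2/3, Δ2=-3, Δ3=-1/3, Δ4=1/2
row 1: diag=8, rhs=-2; c'=3/8, d'=-1/4
row 2: denom=8−3·3/8=55/8; d'=(-22−3·-1/4)/(55/8)=-34/11
row 3: denom=8−1·8/55=432/55; d'=(16−1·-34/11)/(432/55)=175/72
row 4: denom=10−3·55/144=425/48; d'=(5−3·175/72)/(425/48)=-22/85
back: M4=-22/85
back: M3=175/72−55/144·-22/85=43/17
back: M2=-34/11−8/55·43/17=-294/85
back: M1=-1/4−3/8·-294/85=89/85
M: M0=0, M1=89/85, M2=-294/85, M3=43/17, M4=-22/85, M5=0
seg 0: a=2, c=M0/2=0, d=(M1−M0)/(6·1)=89/510, b=Δ0−h0·(2M0+M1)/6=421/510
seg 1: a=3, c=M1/2=89/170, d=(M2−M1)/(6·3)=-383/1530, b=Δ1−h1·(2M1+M2)/6=344/255
seg 2: a=5, c=M2/2=-147/85, d=(M3−M2)/(6·1)=509/510, b=Δ2−h2·(2M2+M3)/6=-1157/510
seg 3: a=2, c=M3/2=43/34, d=(M4−M3)/(6·3)=-79/510, b=Δ3−h3·(2M3+M4)/6=-41/15
seg 4: a=1, c=M4/2=-11/85, d=(M5−M4)/(6·2)=11/510, b=Δ4−h4·(2M4+M5)/6=343/510
t_q=23/4 → seg 3, τ=3/4; S=2+-41/15·τ+43/34·τ²+-79/510·τ³=1297/2176

  seg 0: a=2 b=421/510 c=0 d=89/510
  seg 1: a=3 b=344/255 c=89/170 d=-383/1530
  seg 2: a=5 b=-1157/510 c=-147/85 d=509/510
  seg 3: a=2 b=-41/15 c=43/34 d=-79/510
  seg 4: a=1 b=343/510 c=-11/85 d=11/510
S(23/4) = 1297/2176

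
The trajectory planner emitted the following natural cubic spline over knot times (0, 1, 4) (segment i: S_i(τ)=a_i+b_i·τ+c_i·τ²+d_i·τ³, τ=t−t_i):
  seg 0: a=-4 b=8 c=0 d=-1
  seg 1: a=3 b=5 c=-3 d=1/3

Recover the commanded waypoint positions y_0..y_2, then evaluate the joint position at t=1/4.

y_0 = S_0(0) = a_0 = -4
y_1 = S_1(0) = a_1 = 3
y_2 = S_1(3) = 0
t_q=1/4 is in segment 0 (τ=1/4); S_0(τ)=-129/64

y_0=-4 y_1=3 y_2=0
S(1/4) = -129/64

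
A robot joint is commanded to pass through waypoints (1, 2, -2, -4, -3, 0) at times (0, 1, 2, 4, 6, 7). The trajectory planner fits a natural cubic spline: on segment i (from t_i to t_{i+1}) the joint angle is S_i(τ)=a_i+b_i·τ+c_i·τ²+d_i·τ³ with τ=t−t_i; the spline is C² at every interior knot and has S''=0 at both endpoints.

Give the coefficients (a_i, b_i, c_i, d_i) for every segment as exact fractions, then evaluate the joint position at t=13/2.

Δ: Δ0=1, Δ1=-4, Δ2=-1, Δ3=1/2, Δ4=3
row 1: diag=4, rhs=-30; c'=1/4, d'=-15/2
row 2: denom=6−1·1/4=23/4; d'=(18−1·-15/2)/(23/4)=102/23
row 3: denom=8−2·8/23=168/23; d'=(9−2·102/23)/(168/23)=1/56
row 4: denom=6−2·23/84=229/42; d'=(15−2·1/56)/(229/42)=1257/458
back: M4=1257/458
back: M3=1/56−23/84·1257/458=-168/229
back: M2=102/23−8/23·-168/229=1074/229
back: M1=-15/2−1/4·1074/229=-1986/229
M: M0=0, M1=-1986/229, M2=1074/229, M3=-168/229, M4=1257/458, M5=0
seg 0: a=1, c=M0/2=0, d=(M1−M0)/(6·1)=-331/229, b=Δ0−h0·(2M0+M1)/6=560/229
seg 1: a=2, c=M1/2=-993/229, d=(M2−M1)/(6·1)=510/229, b=Δ1−h1·(2M1+M2)/6=-433/229
seg 2: a=-2, c=M2/2=537/229, d=(M3−M2)/(6·2)=-207/458, b=Δ2−h2·(2M2+M3)/6=-889/229
seg 3: a=-4, c=M3/2=-84/229, d=(M4−M3)/(6·2)=531/1832, b=Δ3−h3·(2M3+M4)/6=17/229
seg 4: a=-3, c=M4/2=1257/916, d=(M5−M4)/(6·1)=-419/916, b=Δ4−h4·(2M4+M5)/6=955/458
t_q=13/2 → seg 4, τ=1/2; S=-3+955/458·τ+1257/916·τ²+-419/916·τ³=-12249/7328

  seg 0: a=1 b=560/229 c=0 d=-331/229
  seg 1: a=2 b=-433/229 c=-993/229 d=510/229
  seg 2: a=-2 b=-889/229 c=537/229 d=-207/458
  seg 3: a=-4 b=17/229 c=-84/229 d=531/1832
  seg 4: a=-3 b=955/458 c=1257/916 d=-419/916
S(13/2) = -12249/7328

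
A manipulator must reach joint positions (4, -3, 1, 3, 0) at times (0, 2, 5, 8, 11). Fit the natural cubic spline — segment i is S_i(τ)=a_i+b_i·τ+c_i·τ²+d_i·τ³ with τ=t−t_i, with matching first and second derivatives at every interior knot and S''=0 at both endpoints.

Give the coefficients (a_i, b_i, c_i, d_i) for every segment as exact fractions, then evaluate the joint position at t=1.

  seg 0: a=4 b=-105/23 c=0 d=49/184
  seg 1: a=-3 b=-63/46 c=147/92 d=-577/2484
  seg 2: a=1 b=179/92 c=-34/69 d=55/2484
  seg 3: a=3 b=-19/46 c=-27/92 d=3/92
S(1) = -55/184

Δ: Δ0=-7/2, Δ1=4/3, Δ2=2/3, Δ3=-1
row 1: diag=10, rhs=29; c'=3/10, d'=29/10
row 2: denom=12−3·3/10=111/10; d'=(-4−3·29/10)/(111/10)=-127/111
row 3: denom=12−3·10/37=414/37; d'=(-10−3·-127/111)/(414/37)=-27/46
back: M3=-27/46
back: M2=-127/111−10/37·-27/46=-68/69
back: M1=29/10−3/10·-68/69=147/46
M: M0=0, M1=147/46, M2=-68/69, M3=-27/46, M4=0
seg 0: a=4, c=M0/2=0, d=(M1−M0)/(6·2)=49/184, b=Δ0−h0·(2M0+M1)/6=-105/23
seg 1: a=-3, c=M1/2=147/92, d=(M2−M1)/(6·3)=-577/2484, b=Δ1−h1·(2M1+M2)/6=-63/46
seg 2: a=1, c=M2/2=-34/69, d=(M3−M2)/(6·3)=55/2484, b=Δ2−h2·(2M2+M3)/6=179/92
seg 3: a=3, c=M3/2=-27/92, d=(M4−M3)/(6·3)=3/92, b=Δ3−h3·(2M3+M4)/6=-19/46
t_q=1 → seg 0, τ=1; S=4+-105/23·τ+0·τ²+49/184·τ³=-55/184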